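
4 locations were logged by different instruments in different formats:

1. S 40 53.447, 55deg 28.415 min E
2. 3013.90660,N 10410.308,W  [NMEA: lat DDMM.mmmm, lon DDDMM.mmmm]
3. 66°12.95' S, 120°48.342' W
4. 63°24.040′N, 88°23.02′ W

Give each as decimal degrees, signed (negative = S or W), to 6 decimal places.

1. -40.890783, 55.473583
2. 30.231777, -104.171800
3. -66.215833, -120.805700
4. 63.400667, -88.383667

Point 1:
  φ: 53.447′ = 0.890783°; total 40.8907833
  S ⇒ negate
  Longitude: 28.415′ = 0.473583°; total 55.4735833
  E → positive
Point 2:
  φ: split at 2 digits → 30° and 13.9066′; 30 + 13.9066/60 = 30.2317767
  N → positive
  Lon: degrees = first 3 digits = 104, minutes = 10.308; 104 + 10.308/60 = 104.1718000
  hemisphere W, so the sign is −
Point 3:
  Lat: 66 + 12.95/60 = 66.2158333
  S ⇒ negate
  Lon: 120 + 48.342/60 = 120.8057000
  hemisphere W, so the sign is −
Point 4:
  φ: 24.04′ = 0.400667°; total 63.4006667
  N → positive
  Lon: 23.02′ = 0.383667°; total 88.3836667
  W → negative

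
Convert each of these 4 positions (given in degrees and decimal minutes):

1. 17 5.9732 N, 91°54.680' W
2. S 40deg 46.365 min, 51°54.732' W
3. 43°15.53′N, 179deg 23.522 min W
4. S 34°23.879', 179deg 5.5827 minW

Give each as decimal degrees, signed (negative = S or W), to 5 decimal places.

1. 17.09955, -91.91133
2. -40.77275, -51.91220
3. 43.25883, -179.39203
4. -34.39798, -179.09305

Point 1:
  Latitude: 17 + 5.9732/60 = 17.099553
  N ⇒ keep positive
  Longitude: 54.68′ = 0.911333°; total 91.911333
  W → negative
Point 2:
  Latitude: 46.365′ = 0.772750°; total 40.772750
  hemisphere S, so the sign is −
  Longitude: 54.732′ = 0.912200°; total 51.912200
  hemisphere W, so the sign is −
Point 3:
  φ: 15.53′ = 0.258833°; total 43.258833
  N → positive
  Lon: 179 + 23.522/60 = 179.392033
  hemisphere W, so the sign is −
Point 4:
  Latitude: 34 + 23.879/60 = 34.397983
  S ⇒ negate
  Lon: 179 + 5.5827/60 = 179.093045
  W → negative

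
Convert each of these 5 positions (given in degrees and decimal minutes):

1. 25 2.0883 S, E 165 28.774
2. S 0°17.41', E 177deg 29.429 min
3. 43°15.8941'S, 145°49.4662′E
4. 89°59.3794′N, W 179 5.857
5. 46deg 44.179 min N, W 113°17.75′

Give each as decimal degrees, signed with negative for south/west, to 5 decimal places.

Point 1:
  φ: 2.0883′ = 0.034805°; total 25.034805
  S ⇒ negate
  λ: 165 + 28.774/60 = 165.479567
  E → positive
Point 2:
  φ: 0 + 17.41/60 = 0.290167
  S ⇒ negate
  Longitude: 29.429′ = 0.490483°; total 177.490483
  E ⇒ keep positive
Point 3:
  φ: 15.8941′ = 0.264902°; total 43.264902
  S → negative
  Lon: 49.4662′ = 0.824437°; total 145.824437
  E ⇒ keep positive
Point 4:
  φ: 59.3794′ = 0.989657°; total 89.989657
  N ⇒ keep positive
  Longitude: 179 + 5.857/60 = 179.097617
  W → negative
Point 5:
  φ: 46 + 44.179/60 = 46.736317
  N ⇒ keep positive
  Longitude: 113 + 17.75/60 = 113.295833
  W → negative

1. -25.03481, 165.47957
2. -0.29017, 177.49048
3. -43.26490, 145.82444
4. 89.98966, -179.09762
5. 46.73632, -113.29583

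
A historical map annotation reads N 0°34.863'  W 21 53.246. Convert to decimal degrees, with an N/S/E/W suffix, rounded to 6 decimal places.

φ: 34.863′ = 0.581050°; total 0.5810500
λ: 53.246′ = 0.887433°; total 21.8874333

0.581050° N, 21.887433° W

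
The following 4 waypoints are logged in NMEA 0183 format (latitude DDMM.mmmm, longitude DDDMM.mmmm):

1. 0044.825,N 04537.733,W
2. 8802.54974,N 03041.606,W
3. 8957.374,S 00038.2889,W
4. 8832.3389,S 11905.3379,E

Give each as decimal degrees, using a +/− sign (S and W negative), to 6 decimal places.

1. 0.747083, -45.628883
2. 88.042496, -30.693433
3. -89.956233, -0.638148
4. -88.538982, 119.088965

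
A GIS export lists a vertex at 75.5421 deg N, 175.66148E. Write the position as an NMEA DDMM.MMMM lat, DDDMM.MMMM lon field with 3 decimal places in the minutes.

Latitude: fractional part 0.542100 → 32.52600 minutes
Lon: fractional part 0.661480 → 39.68880 minutes

7532.526,N / 17539.689,E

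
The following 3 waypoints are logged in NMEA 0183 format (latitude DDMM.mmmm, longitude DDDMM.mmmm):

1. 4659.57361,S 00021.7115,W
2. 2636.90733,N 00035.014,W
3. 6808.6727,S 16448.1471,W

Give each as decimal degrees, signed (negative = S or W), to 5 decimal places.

1. -46.99289, -0.36186
2. 26.61512, -0.58357
3. -68.14455, -164.80245

Point 1:
  Lat: degrees = first 2 digits = 46, minutes = 59.57361; 46 + 59.57361/60 = 46.992894
  hemisphere S, so the sign is −
  λ: degrees = first 3 digits = 0, minutes = 21.7115; 0 + 21.7115/60 = 0.361858
  hemisphere W, so the sign is −
Point 2:
  Lat: split at 2 digits → 26° and 36.90733′; 26 + 36.90733/60 = 26.615122
  N ⇒ keep positive
  Lon: split at 3 digits → 000° and 35.014′; 0 + 35.014/60 = 0.583567
  W ⇒ negate
Point 3:
  φ: split at 2 digits → 68° and 8.6727′; 68 + 8.6727/60 = 68.144545
  S → negative
  Longitude: split at 3 digits → 164° and 48.1471′; 164 + 48.1471/60 = 164.802452
  W ⇒ negate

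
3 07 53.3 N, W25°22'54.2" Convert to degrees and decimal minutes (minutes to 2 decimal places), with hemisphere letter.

3° 7.89′ N, 25° 22.90′ W

Latitude: seconds/60 = 0.88833; minutes = 7 + 0.88833 = 7.8883
Lon: seconds/60 = 0.90333; minutes = 22 + 0.90333 = 22.9033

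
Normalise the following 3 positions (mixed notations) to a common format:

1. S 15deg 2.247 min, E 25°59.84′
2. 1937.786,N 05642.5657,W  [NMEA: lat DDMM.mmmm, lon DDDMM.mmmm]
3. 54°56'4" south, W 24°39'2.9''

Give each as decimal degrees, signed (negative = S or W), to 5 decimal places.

Point 1:
  Latitude: 15 + 2.247/60 = 15.037450
  S → negative
  λ: 25 + 59.84/60 = 25.997333
  E → positive
Point 2:
  φ: degrees = first 2 digits = 19, minutes = 37.786; 19 + 37.786/60 = 19.629767
  N → positive
  Longitude: degrees = first 3 digits = 56, minutes = 42.5657; 56 + 42.5657/60 = 56.709428
  hemisphere W, so the sign is −
Point 3:
  Lat: 56′ + 4″ = 56.06667′; 54 + 56.06667/60 = 54.934444
  S ⇒ negate
  Longitude: 24 + 39/60 + 2.9/3600 = 24.650806
  W → negative

1. -15.03745, 25.99733
2. 19.62977, -56.70943
3. -54.93444, -24.65081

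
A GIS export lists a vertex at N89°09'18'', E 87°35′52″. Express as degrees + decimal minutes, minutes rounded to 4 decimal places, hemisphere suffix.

89° 9.3000′ N, 87° 35.8667′ E

Lat: seconds/60 = 0.30000; minutes = 9 + 0.30000 = 9.300000
λ: seconds/60 = 0.86667; minutes = 35 + 0.86667 = 35.866667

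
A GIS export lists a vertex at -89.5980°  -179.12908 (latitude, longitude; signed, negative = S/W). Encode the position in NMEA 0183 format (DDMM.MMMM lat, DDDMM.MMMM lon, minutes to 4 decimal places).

8935.8800,S / 17907.7448,W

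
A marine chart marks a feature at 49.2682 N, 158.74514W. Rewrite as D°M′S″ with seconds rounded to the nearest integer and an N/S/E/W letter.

Latitude: whole degrees 49; 16.09200′ → 16′ and 5.52″
Lon: 0.745140° → 44.70840′; 0.70840 × 60 = 42.50″

49°16′6″ N, 158°44′43″ W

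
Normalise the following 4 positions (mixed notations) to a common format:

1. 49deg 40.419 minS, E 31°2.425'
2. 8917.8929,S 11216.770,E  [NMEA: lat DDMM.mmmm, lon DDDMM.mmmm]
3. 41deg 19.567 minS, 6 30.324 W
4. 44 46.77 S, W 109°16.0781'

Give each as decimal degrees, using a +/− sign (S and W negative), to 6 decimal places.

1. -49.673650, 31.040417
2. -89.298215, 112.279500
3. -41.326117, -6.505400
4. -44.779500, -109.267968

Point 1:
  Latitude: 49 + 40.419/60 = 49.6736500
  S ⇒ negate
  Lon: 2.425′ = 0.040417°; total 31.0404167
  E → positive
Point 2:
  Lat: degrees = first 2 digits = 89, minutes = 17.8929; 89 + 17.8929/60 = 89.2982150
  S ⇒ negate
  Longitude: degrees = first 3 digits = 112, minutes = 16.77; 112 + 16.77/60 = 112.2795000
  E → positive
Point 3:
  Lat: 19.567′ = 0.326117°; total 41.3261167
  S → negative
  λ: 6 + 30.324/60 = 6.5054000
  W ⇒ negate
Point 4:
  φ: 46.77′ = 0.779500°; total 44.7795000
  hemisphere S, so the sign is −
  Lon: 109 + 16.0781/60 = 109.2679683
  hemisphere W, so the sign is −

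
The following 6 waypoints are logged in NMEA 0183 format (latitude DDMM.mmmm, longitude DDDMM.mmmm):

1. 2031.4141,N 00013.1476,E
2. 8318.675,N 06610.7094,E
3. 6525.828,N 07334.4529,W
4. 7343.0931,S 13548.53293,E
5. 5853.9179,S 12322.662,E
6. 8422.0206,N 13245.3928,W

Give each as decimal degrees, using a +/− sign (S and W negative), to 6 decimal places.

1. 20.523568, 0.219127
2. 83.311250, 66.178490
3. 65.430467, -73.574215
4. -73.718218, 135.808882
5. -58.898632, 123.377700
6. 84.367010, -132.756547

Point 1:
  Lat: degrees = first 2 digits = 20, minutes = 31.4141; 20 + 31.4141/60 = 20.5235683
  N → positive
  Longitude: split at 3 digits → 000° and 13.1476′; 0 + 13.1476/60 = 0.2191267
  E ⇒ keep positive
Point 2:
  φ: split at 2 digits → 83° and 18.675′; 83 + 18.675/60 = 83.3112500
  N → positive
  Lon: split at 3 digits → 066° and 10.7094′; 66 + 10.7094/60 = 66.1784900
  E → positive
Point 3:
  φ: degrees = first 2 digits = 65, minutes = 25.828; 65 + 25.828/60 = 65.4304667
  N → positive
  Lon: split at 3 digits → 073° and 34.4529′; 73 + 34.4529/60 = 73.5742150
  W → negative
Point 4:
  Latitude: split at 2 digits → 73° and 43.0931′; 73 + 43.0931/60 = 73.7182183
  hemisphere S, so the sign is −
  Lon: degrees = first 3 digits = 135, minutes = 48.53293; 135 + 48.53293/60 = 135.8088822
  E ⇒ keep positive
Point 5:
  φ: degrees = first 2 digits = 58, minutes = 53.9179; 58 + 53.9179/60 = 58.8986317
  S → negative
  Longitude: degrees = first 3 digits = 123, minutes = 22.662; 123 + 22.662/60 = 123.3777000
  E ⇒ keep positive
Point 6:
  φ: degrees = first 2 digits = 84, minutes = 22.0206; 84 + 22.0206/60 = 84.3670100
  N ⇒ keep positive
  λ: degrees = first 3 digits = 132, minutes = 45.3928; 132 + 45.3928/60 = 132.7565467
  hemisphere W, so the sign is −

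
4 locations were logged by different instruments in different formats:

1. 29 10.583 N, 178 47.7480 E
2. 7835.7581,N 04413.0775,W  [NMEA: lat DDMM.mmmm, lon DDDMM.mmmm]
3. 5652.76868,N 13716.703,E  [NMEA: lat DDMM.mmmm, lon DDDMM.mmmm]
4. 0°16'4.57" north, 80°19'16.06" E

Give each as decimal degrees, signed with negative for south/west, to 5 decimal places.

Point 1:
  Lat: 29 + 10.583/60 = 29.176383
  N ⇒ keep positive
  λ: 178 + 47.748/60 = 178.795800
  E ⇒ keep positive
Point 2:
  Lat: degrees = first 2 digits = 78, minutes = 35.7581; 78 + 35.7581/60 = 78.595968
  N → positive
  λ: split at 3 digits → 044° and 13.0775′; 44 + 13.0775/60 = 44.217958
  W → negative
Point 3:
  Latitude: degrees = first 2 digits = 56, minutes = 52.76868; 56 + 52.76868/60 = 56.879478
  N ⇒ keep positive
  Lon: degrees = first 3 digits = 137, minutes = 16.703; 137 + 16.703/60 = 137.278383
  E → positive
Point 4:
  Lat: 0 + 16/60 + 4.57/3600 = 0.267936
  N ⇒ keep positive
  λ: 19′ + 16.06″ = 19.26767′; 80 + 19.26767/60 = 80.321128
  E ⇒ keep positive

1. 29.17638, 178.79580
2. 78.59597, -44.21796
3. 56.87948, 137.27838
4. 0.26794, 80.32113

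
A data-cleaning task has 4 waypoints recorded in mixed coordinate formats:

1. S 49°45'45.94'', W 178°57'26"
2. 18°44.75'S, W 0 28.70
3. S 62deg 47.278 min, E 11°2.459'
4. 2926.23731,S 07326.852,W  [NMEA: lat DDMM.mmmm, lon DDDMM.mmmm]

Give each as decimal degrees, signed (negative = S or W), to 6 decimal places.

1. -49.762761, -178.957222
2. -18.745833, -0.478333
3. -62.787967, 11.040983
4. -29.437289, -73.447533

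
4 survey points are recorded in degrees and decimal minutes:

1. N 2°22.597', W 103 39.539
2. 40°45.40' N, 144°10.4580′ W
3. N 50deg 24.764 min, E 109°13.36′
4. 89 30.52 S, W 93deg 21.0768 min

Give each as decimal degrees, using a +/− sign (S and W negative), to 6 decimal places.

Point 1:
  Latitude: 2 + 22.597/60 = 2.3766167
  N → positive
  Lon: 39.539′ = 0.658983°; total 103.6589833
  hemisphere W, so the sign is −
Point 2:
  Lat: 45.4′ = 0.756667°; total 40.7566667
  N ⇒ keep positive
  λ: 10.458′ = 0.174300°; total 144.1743000
  W → negative
Point 3:
  φ: 24.764′ = 0.412733°; total 50.4127333
  N ⇒ keep positive
  Lon: 109 + 13.36/60 = 109.2226667
  E → positive
Point 4:
  Lat: 89 + 30.52/60 = 89.5086667
  S → negative
  Longitude: 93 + 21.0768/60 = 93.3512800
  W → negative

1. 2.376617, -103.658983
2. 40.756667, -144.174300
3. 50.412733, 109.222667
4. -89.508667, -93.351280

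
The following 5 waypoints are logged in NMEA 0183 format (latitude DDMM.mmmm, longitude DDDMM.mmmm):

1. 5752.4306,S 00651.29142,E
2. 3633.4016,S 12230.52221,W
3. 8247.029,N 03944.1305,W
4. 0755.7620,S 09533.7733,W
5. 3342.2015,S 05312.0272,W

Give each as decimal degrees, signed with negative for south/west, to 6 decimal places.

1. -57.873843, 6.854857
2. -36.556693, -122.508704
3. 82.783817, -39.735508
4. -7.929367, -95.562888
5. -33.703358, -53.200453

Point 1:
  Lat: degrees = first 2 digits = 57, minutes = 52.4306; 57 + 52.4306/60 = 57.8738433
  S ⇒ negate
  λ: degrees = first 3 digits = 6, minutes = 51.29142; 6 + 51.29142/60 = 6.8548570
  E → positive
Point 2:
  φ: split at 2 digits → 36° and 33.4016′; 36 + 33.4016/60 = 36.5566933
  S → negative
  Longitude: degrees = first 3 digits = 122, minutes = 30.52221; 122 + 30.52221/60 = 122.5087035
  hemisphere W, so the sign is −
Point 3:
  Latitude: degrees = first 2 digits = 82, minutes = 47.029; 82 + 47.029/60 = 82.7838167
  N → positive
  Longitude: split at 3 digits → 039° and 44.1305′; 39 + 44.1305/60 = 39.7355083
  W → negative
Point 4:
  Latitude: split at 2 digits → 07° and 55.762′; 7 + 55.762/60 = 7.9293667
  S → negative
  λ: split at 3 digits → 095° and 33.7733′; 95 + 33.7733/60 = 95.5628883
  hemisphere W, so the sign is −
Point 5:
  Lat: split at 2 digits → 33° and 42.2015′; 33 + 42.2015/60 = 33.7033583
  S ⇒ negate
  Lon: split at 3 digits → 053° and 12.0272′; 53 + 12.0272/60 = 53.2004533
  hemisphere W, so the sign is −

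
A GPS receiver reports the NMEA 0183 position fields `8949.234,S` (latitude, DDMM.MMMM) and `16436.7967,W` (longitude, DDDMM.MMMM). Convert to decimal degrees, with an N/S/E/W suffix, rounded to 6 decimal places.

89.820567° S, 164.613278° W

Latitude: split at 2 digits → 89° and 49.234′; 89 + 49.234/60 = 89.8205667
Longitude: split at 3 digits → 164° and 36.7967′; 164 + 36.7967/60 = 164.6132783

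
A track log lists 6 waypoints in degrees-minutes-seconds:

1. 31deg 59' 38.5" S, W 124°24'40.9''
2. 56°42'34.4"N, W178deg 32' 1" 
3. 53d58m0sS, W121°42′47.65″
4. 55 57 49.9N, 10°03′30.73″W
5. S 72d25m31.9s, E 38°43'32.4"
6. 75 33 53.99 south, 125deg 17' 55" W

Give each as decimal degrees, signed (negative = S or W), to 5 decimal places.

Point 1:
  Latitude: 31° + 59/60 + 38.5/3600 = 31 + 0.983333 + 0.010694 = 31.994028
  S → negative
  Longitude: 124 + 24/60 + 40.9/3600 = 124.411361
  W → negative
Point 2:
  Lat: 56° + 42/60 + 34.4/3600 = 56 + 0.700000 + 0.009556 = 56.709556
  N → positive
  Longitude: 32′ + 1″ = 32.01667′; 178 + 32.01667/60 = 178.533611
  hemisphere W, so the sign is −
Point 3:
  Lat: 53 + 58/60 + 0/3600 = 53.966667
  hemisphere S, so the sign is −
  Longitude: 42′ + 47.65″ = 42.79417′; 121 + 42.79417/60 = 121.713236
  hemisphere W, so the sign is −
Point 4:
  Lat: 55 + 57/60 + 49.9/3600 = 55.963861
  N → positive
  Longitude: 3′ + 30.73″ = 3.51217′; 10 + 3.51217/60 = 10.058536
  W → negative
Point 5:
  Latitude: 72 + 25/60 + 31.9/3600 = 72.425528
  S ⇒ negate
  λ: 38 + 43/60 + 32.4/3600 = 38.725667
  E ⇒ keep positive
Point 6:
  Lat: 75 + 33/60 + 53.99/3600 = 75.564997
  hemisphere S, so the sign is −
  Longitude: 17′ + 55″ = 17.91667′; 125 + 17.91667/60 = 125.298611
  hemisphere W, so the sign is −

1. -31.99403, -124.41136
2. 56.70956, -178.53361
3. -53.96667, -121.71324
4. 55.96386, -10.05854
5. -72.42553, 38.72567
6. -75.56500, -125.29861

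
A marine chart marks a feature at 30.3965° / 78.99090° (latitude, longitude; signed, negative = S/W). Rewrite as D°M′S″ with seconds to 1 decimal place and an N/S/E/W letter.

30°23′47.4″ N, 78°59′27.2″ E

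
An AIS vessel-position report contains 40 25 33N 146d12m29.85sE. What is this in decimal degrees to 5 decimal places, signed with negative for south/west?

40.42583, 146.20829

Latitude: 40° + 25/60 + 33/3600 = 40 + 0.416667 + 0.009167 = 40.425833
N → positive
Lon: 146 + 12/60 + 29.85/3600 = 146.208292
E → positive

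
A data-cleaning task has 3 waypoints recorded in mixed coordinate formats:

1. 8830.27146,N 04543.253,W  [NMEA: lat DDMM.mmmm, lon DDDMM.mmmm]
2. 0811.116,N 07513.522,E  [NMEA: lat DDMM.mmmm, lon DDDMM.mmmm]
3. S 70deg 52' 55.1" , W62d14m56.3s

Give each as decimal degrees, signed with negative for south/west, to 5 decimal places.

Point 1:
  Lat: split at 2 digits → 88° and 30.27146′; 88 + 30.27146/60 = 88.504524
  N ⇒ keep positive
  Longitude: degrees = first 3 digits = 45, minutes = 43.253; 45 + 43.253/60 = 45.720883
  W → negative
Point 2:
  Latitude: split at 2 digits → 08° and 11.116′; 8 + 11.116/60 = 8.185267
  N → positive
  λ: split at 3 digits → 075° and 13.522′; 75 + 13.522/60 = 75.225367
  E → positive
Point 3:
  φ: 52′ + 55.1″ = 52.91833′; 70 + 52.91833/60 = 70.881972
  S ⇒ negate
  λ: 62 + 14/60 + 56.3/3600 = 62.248972
  W → negative

1. 88.50452, -45.72088
2. 8.18527, 75.22537
3. -70.88197, -62.24897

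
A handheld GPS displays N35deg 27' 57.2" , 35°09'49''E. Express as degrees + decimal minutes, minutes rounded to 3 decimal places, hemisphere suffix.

35° 27.953′ N, 35° 9.817′ E

Latitude: 27 + 57.2/60 = 27.95333′
λ: seconds/60 = 0.81667; minutes = 9 + 0.81667 = 9.81667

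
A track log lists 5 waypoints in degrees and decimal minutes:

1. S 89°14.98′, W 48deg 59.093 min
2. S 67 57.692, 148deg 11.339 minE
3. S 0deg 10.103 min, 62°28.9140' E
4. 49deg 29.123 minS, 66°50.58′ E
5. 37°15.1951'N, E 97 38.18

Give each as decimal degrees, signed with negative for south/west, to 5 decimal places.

Point 1:
  Latitude: 89 + 14.98/60 = 89.249667
  S ⇒ negate
  Lon: 48 + 59.093/60 = 48.984883
  hemisphere W, so the sign is −
Point 2:
  Lat: 67 + 57.692/60 = 67.961533
  hemisphere S, so the sign is −
  Lon: 148 + 11.339/60 = 148.188983
  E ⇒ keep positive
Point 3:
  φ: 0 + 10.103/60 = 0.168383
  S ⇒ negate
  λ: 62 + 28.914/60 = 62.481900
  E ⇒ keep positive
Point 4:
  Lat: 49 + 29.123/60 = 49.485383
  S → negative
  λ: 50.58′ = 0.843000°; total 66.843000
  E ⇒ keep positive
Point 5:
  Lat: 15.1951′ = 0.253252°; total 37.253252
  N ⇒ keep positive
  Lon: 97 + 38.18/60 = 97.636333
  E → positive

1. -89.24967, -48.98488
2. -67.96153, 148.18898
3. -0.16838, 62.48190
4. -49.48538, 66.84300
5. 37.25325, 97.63633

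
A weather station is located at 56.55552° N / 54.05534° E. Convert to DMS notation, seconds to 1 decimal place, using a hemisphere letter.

56°33′19.9″ N, 54°03′19.2″ E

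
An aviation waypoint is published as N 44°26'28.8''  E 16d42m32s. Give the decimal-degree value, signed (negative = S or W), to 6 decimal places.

φ: 26′ + 28.8″ = 26.48000′; 44 + 26.48000/60 = 44.4413333
N ⇒ keep positive
Longitude: 16 + 42/60 + 32/3600 = 16.7088889
E → positive

44.441333, 16.708889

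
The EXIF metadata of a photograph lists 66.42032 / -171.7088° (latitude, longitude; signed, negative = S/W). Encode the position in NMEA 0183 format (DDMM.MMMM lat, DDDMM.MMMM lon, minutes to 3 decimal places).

6625.219,N / 17142.528,W

Latitude: minutes = (66.420320 − 66) × 60 = 25.21920
Longitude is negative → W; |value| = 171.708800
λ: 171° + 0.708800 × 60 = 171° 42.52800′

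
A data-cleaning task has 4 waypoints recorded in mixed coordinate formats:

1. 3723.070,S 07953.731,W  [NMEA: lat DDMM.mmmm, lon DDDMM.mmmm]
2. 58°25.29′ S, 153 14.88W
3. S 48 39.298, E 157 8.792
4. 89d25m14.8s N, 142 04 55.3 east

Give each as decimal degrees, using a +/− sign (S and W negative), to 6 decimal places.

Point 1:
  Lat: degrees = first 2 digits = 37, minutes = 23.07; 37 + 23.07/60 = 37.3845000
  hemisphere S, so the sign is −
  Longitude: degrees = first 3 digits = 79, minutes = 53.731; 79 + 53.731/60 = 79.8955167
  W → negative
Point 2:
  Latitude: 58 + 25.29/60 = 58.4215000
  S ⇒ negate
  Lon: 153 + 14.88/60 = 153.2480000
  W → negative
Point 3:
  φ: 48 + 39.298/60 = 48.6549667
  S ⇒ negate
  Lon: 157 + 8.792/60 = 157.1465333
  E ⇒ keep positive
Point 4:
  Lat: 89 + 25/60 + 14.8/3600 = 89.4207778
  N → positive
  Longitude: 142° + 4/60 + 55.3/3600 = 142 + 0.066667 + 0.015361 = 142.0820278
  E ⇒ keep positive

1. -37.384500, -79.895517
2. -58.421500, -153.248000
3. -48.654967, 157.146533
4. 89.420778, 142.082028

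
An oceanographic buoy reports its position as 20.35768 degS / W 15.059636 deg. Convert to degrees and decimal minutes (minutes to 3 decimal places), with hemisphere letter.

Latitude: fractional part 0.357680 → 21.46080 minutes
Lon: minutes = (15.059636 − 15) × 60 = 3.57816

20° 21.461′ S, 15° 3.578′ W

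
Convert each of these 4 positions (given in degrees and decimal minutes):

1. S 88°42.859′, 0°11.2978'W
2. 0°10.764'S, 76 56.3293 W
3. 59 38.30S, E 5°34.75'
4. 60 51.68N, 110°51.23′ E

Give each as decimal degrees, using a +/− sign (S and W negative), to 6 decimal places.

Point 1:
  Latitude: 42.859′ = 0.714317°; total 88.7143167
  S → negative
  Longitude: 0 + 11.2978/60 = 0.1882967
  W → negative
Point 2:
  φ: 0 + 10.764/60 = 0.1794000
  hemisphere S, so the sign is −
  λ: 76 + 56.3293/60 = 76.9388217
  W → negative
Point 3:
  φ: 59 + 38.3/60 = 59.6383333
  S ⇒ negate
  Longitude: 5 + 34.75/60 = 5.5791667
  E → positive
Point 4:
  φ: 60 + 51.68/60 = 60.8613333
  N ⇒ keep positive
  Longitude: 110 + 51.23/60 = 110.8538333
  E → positive

1. -88.714317, -0.188297
2. -0.179400, -76.938822
3. -59.638333, 5.579167
4. 60.861333, 110.853833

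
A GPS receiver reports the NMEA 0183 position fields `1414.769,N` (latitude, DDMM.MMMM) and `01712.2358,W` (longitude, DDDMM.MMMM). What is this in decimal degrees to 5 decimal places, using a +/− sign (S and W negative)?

14.24615, -17.20393

Latitude: degrees = first 2 digits = 14, minutes = 14.769; 14 + 14.769/60 = 14.246150
N → positive
Longitude: degrees = first 3 digits = 17, minutes = 12.2358; 17 + 12.2358/60 = 17.203930
hemisphere W, so the sign is −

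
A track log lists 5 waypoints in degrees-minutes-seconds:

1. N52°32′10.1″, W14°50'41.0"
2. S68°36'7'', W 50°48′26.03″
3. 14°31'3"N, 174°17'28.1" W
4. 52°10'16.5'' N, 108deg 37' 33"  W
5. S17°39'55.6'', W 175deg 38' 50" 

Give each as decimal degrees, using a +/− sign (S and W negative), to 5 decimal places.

1. 52.53614, -14.84472
2. -68.60194, -50.80723
3. 14.51750, -174.29114
4. 52.17125, -108.62583
5. -17.66544, -175.64722

Point 1:
  φ: 52 + 32/60 + 10.1/3600 = 52.536139
  N → positive
  λ: 50′ + 41″ = 50.68333′; 14 + 50.68333/60 = 14.844722
  W → negative
Point 2:
  Latitude: 68 + 36/60 + 7/3600 = 68.601944
  hemisphere S, so the sign is −
  Lon: 50 + 48/60 + 26.03/3600 = 50.807231
  W → negative
Point 3:
  Latitude: 31′ + 3″ = 31.05000′; 14 + 31.05000/60 = 14.517500
  N ⇒ keep positive
  Lon: 17′ + 28.1″ = 17.46833′; 174 + 17.46833/60 = 174.291139
  W → negative
Point 4:
  Lat: 10′ + 16.5″ = 10.27500′; 52 + 10.27500/60 = 52.171250
  N ⇒ keep positive
  Lon: 108 + 37/60 + 33/3600 = 108.625833
  hemisphere W, so the sign is −
Point 5:
  Latitude: 17° + 39/60 + 55.6/3600 = 17 + 0.650000 + 0.015444 = 17.665444
  S → negative
  Longitude: 38′ + 50″ = 38.83333′; 175 + 38.83333/60 = 175.647222
  hemisphere W, so the sign is −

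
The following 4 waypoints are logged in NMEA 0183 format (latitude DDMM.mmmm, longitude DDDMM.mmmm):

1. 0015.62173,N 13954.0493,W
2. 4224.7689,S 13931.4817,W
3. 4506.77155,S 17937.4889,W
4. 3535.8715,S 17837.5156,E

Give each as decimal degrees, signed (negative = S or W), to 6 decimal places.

1. 0.260362, -139.900822
2. -42.412815, -139.524695
3. -45.112859, -179.624815
4. -35.597858, 178.625260

Point 1:
  Lat: split at 2 digits → 00° and 15.62173′; 0 + 15.62173/60 = 0.2603622
  N ⇒ keep positive
  Longitude: split at 3 digits → 139° and 54.0493′; 139 + 54.0493/60 = 139.9008217
  hemisphere W, so the sign is −
Point 2:
  φ: degrees = first 2 digits = 42, minutes = 24.7689; 42 + 24.7689/60 = 42.4128150
  S ⇒ negate
  Lon: split at 3 digits → 139° and 31.4817′; 139 + 31.4817/60 = 139.5246950
  W → negative
Point 3:
  φ: split at 2 digits → 45° and 6.77155′; 45 + 6.77155/60 = 45.1128592
  S → negative
  λ: split at 3 digits → 179° and 37.4889′; 179 + 37.4889/60 = 179.6248150
  W ⇒ negate
Point 4:
  Latitude: split at 2 digits → 35° and 35.8715′; 35 + 35.8715/60 = 35.5978583
  hemisphere S, so the sign is −
  Lon: split at 3 digits → 178° and 37.5156′; 178 + 37.5156/60 = 178.6252600
  E ⇒ keep positive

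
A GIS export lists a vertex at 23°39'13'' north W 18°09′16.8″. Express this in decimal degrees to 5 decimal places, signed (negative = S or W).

Latitude: 23 + 39/60 + 13/3600 = 23.653611
N ⇒ keep positive
Lon: 18 + 9/60 + 16.8/3600 = 18.154667
hemisphere W, so the sign is −

23.65361, -18.15467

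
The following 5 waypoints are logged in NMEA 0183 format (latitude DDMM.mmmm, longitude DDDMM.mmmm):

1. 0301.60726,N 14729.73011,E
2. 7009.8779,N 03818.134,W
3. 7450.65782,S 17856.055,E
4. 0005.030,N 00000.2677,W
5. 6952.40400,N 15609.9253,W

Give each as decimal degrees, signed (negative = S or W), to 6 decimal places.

1. 3.026788, 147.495502
2. 70.164632, -38.302233
3. -74.844297, 178.934250
4. 0.083833, -0.004462
5. 69.873400, -156.165422

Point 1:
  φ: split at 2 digits → 03° and 1.60726′; 3 + 1.60726/60 = 3.0267877
  N ⇒ keep positive
  Longitude: degrees = first 3 digits = 147, minutes = 29.73011; 147 + 29.73011/60 = 147.4955018
  E ⇒ keep positive
Point 2:
  φ: split at 2 digits → 70° and 9.8779′; 70 + 9.8779/60 = 70.1646317
  N ⇒ keep positive
  Lon: split at 3 digits → 038° and 18.134′; 38 + 18.134/60 = 38.3022333
  W ⇒ negate
Point 3:
  Lat: split at 2 digits → 74° and 50.65782′; 74 + 50.65782/60 = 74.8442970
  hemisphere S, so the sign is −
  Longitude: degrees = first 3 digits = 178, minutes = 56.055; 178 + 56.055/60 = 178.9342500
  E ⇒ keep positive
Point 4:
  Lat: split at 2 digits → 00° and 5.03′; 0 + 5.03/60 = 0.0838333
  N ⇒ keep positive
  Lon: degrees = first 3 digits = 0, minutes = 0.2677; 0 + 0.2677/60 = 0.0044617
  W → negative
Point 5:
  Lat: split at 2 digits → 69° and 52.404′; 69 + 52.404/60 = 69.8734000
  N ⇒ keep positive
  Lon: split at 3 digits → 156° and 9.9253′; 156 + 9.9253/60 = 156.1654217
  W → negative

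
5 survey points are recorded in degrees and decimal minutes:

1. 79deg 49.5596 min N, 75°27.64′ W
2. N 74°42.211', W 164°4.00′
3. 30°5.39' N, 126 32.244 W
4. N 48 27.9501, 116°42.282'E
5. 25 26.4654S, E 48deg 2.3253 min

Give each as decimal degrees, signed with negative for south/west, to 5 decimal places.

Point 1:
  Lat: 49.5596′ = 0.825993°; total 79.825993
  N ⇒ keep positive
  Lon: 75 + 27.64/60 = 75.460667
  W ⇒ negate
Point 2:
  Latitude: 42.211′ = 0.703517°; total 74.703517
  N → positive
  Lon: 4′ = 0.066667°; total 164.066667
  hemisphere W, so the sign is −
Point 3:
  Latitude: 30 + 5.39/60 = 30.089833
  N ⇒ keep positive
  Lon: 32.244′ = 0.537400°; total 126.537400
  W → negative
Point 4:
  Lat: 27.9501′ = 0.465835°; total 48.465835
  N → positive
  Lon: 42.282′ = 0.704700°; total 116.704700
  E ⇒ keep positive
Point 5:
  Latitude: 25 + 26.4654/60 = 25.441090
  hemisphere S, so the sign is −
  Longitude: 48 + 2.3253/60 = 48.038755
  E ⇒ keep positive

1. 79.82599, -75.46067
2. 74.70352, -164.06667
3. 30.08983, -126.53740
4. 48.46584, 116.70470
5. -25.44109, 48.03876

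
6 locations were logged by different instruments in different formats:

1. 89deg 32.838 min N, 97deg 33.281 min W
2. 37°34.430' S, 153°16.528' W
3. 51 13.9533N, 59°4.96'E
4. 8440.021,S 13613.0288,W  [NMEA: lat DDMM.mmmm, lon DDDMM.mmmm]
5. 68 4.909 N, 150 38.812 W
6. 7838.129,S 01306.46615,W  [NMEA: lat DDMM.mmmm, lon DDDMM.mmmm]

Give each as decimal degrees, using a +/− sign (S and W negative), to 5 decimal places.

Point 1:
  Latitude: 32.838′ = 0.547300°; total 89.547300
  N → positive
  Longitude: 97 + 33.281/60 = 97.554683
  hemisphere W, so the sign is −
Point 2:
  Lat: 37 + 34.43/60 = 37.573833
  S → negative
  λ: 153 + 16.528/60 = 153.275467
  W ⇒ negate
Point 3:
  φ: 51 + 13.9533/60 = 51.232555
  N ⇒ keep positive
  Lon: 4.96′ = 0.082667°; total 59.082667
  E ⇒ keep positive
Point 4:
  Latitude: degrees = first 2 digits = 84, minutes = 40.021; 84 + 40.021/60 = 84.667017
  S ⇒ negate
  λ: degrees = first 3 digits = 136, minutes = 13.0288; 136 + 13.0288/60 = 136.217147
  W ⇒ negate
Point 5:
  Latitude: 4.909′ = 0.081817°; total 68.081817
  N ⇒ keep positive
  λ: 38.812′ = 0.646867°; total 150.646867
  W ⇒ negate
Point 6:
  Latitude: degrees = first 2 digits = 78, minutes = 38.129; 78 + 38.129/60 = 78.635483
  S → negative
  Lon: degrees = first 3 digits = 13, minutes = 6.46615; 13 + 6.46615/60 = 13.107769
  W ⇒ negate

1. 89.54730, -97.55468
2. -37.57383, -153.27547
3. 51.23256, 59.08267
4. -84.66702, -136.21715
5. 68.08182, -150.64687
6. -78.63548, -13.10777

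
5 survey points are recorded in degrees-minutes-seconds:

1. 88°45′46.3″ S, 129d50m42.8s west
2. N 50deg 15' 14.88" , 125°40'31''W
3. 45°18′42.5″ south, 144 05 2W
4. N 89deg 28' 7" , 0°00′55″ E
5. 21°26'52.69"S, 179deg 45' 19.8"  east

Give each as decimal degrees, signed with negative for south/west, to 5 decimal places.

1. -88.76286, -129.84522
2. 50.25413, -125.67528
3. -45.31181, -144.08389
4. 89.46861, 0.01528
5. -21.44797, 179.75550

Point 1:
  Latitude: 88° + 45/60 + 46.3/3600 = 88 + 0.750000 + 0.012861 = 88.762861
  S → negative
  Longitude: 129 + 50/60 + 42.8/3600 = 129.845222
  W → negative
Point 2:
  Lat: 50° + 15/60 + 14.88/3600 = 50 + 0.250000 + 0.004133 = 50.254133
  N → positive
  Lon: 125 + 40/60 + 31/3600 = 125.675278
  W → negative
Point 3:
  Lat: 45° + 18/60 + 42.5/3600 = 45 + 0.300000 + 0.011806 = 45.311806
  hemisphere S, so the sign is −
  λ: 144° + 5/60 + 2/3600 = 144 + 0.083333 + 0.000556 = 144.083889
  hemisphere W, so the sign is −
Point 4:
  φ: 89 + 28/60 + 7/3600 = 89.468611
  N → positive
  Longitude: 0° + 0/60 + 55/3600 = 0 + 0.000000 + 0.015278 = 0.015278
  E ⇒ keep positive
Point 5:
  φ: 21 + 26/60 + 52.69/3600 = 21.447969
  hemisphere S, so the sign is −
  Longitude: 45′ + 19.8″ = 45.33000′; 179 + 45.33000/60 = 179.755500
  E → positive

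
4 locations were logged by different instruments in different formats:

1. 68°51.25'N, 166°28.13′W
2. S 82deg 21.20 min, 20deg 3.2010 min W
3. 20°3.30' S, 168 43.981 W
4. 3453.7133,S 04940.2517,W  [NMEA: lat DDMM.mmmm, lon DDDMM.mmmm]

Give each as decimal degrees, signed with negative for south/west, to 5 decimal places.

Point 1:
  Lat: 68 + 51.25/60 = 68.854167
  N ⇒ keep positive
  λ: 166 + 28.13/60 = 166.468833
  W ⇒ negate
Point 2:
  φ: 21.2′ = 0.353333°; total 82.353333
  hemisphere S, so the sign is −
  Lon: 3.201′ = 0.053350°; total 20.053350
  W ⇒ negate
Point 3:
  φ: 20 + 3.3/60 = 20.055000
  S ⇒ negate
  Longitude: 168 + 43.981/60 = 168.733017
  W → negative
Point 4:
  φ: split at 2 digits → 34° and 53.7133′; 34 + 53.7133/60 = 34.895222
  S → negative
  λ: degrees = first 3 digits = 49, minutes = 40.2517; 49 + 40.2517/60 = 49.670862
  hemisphere W, so the sign is −

1. 68.85417, -166.46883
2. -82.35333, -20.05335
3. -20.05500, -168.73302
4. -34.89522, -49.67086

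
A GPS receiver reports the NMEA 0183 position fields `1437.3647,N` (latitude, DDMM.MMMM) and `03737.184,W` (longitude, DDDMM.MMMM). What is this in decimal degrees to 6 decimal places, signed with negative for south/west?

14.622745, -37.619733

Lat: split at 2 digits → 14° and 37.3647′; 14 + 37.3647/60 = 14.6227450
N → positive
Lon: degrees = first 3 digits = 37, minutes = 37.184; 37 + 37.184/60 = 37.6197333
hemisphere W, so the sign is −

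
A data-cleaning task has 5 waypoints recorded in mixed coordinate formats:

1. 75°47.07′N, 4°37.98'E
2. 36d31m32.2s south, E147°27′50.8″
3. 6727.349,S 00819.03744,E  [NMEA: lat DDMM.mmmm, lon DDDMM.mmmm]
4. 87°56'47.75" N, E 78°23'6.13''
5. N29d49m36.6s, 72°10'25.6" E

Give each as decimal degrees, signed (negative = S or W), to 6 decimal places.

Point 1:
  φ: 47.07′ = 0.784500°; total 75.7845000
  N ⇒ keep positive
  λ: 37.98′ = 0.633000°; total 4.6330000
  E → positive
Point 2:
  Latitude: 31′ + 32.2″ = 31.53667′; 36 + 31.53667/60 = 36.5256111
  S ⇒ negate
  λ: 27′ + 50.8″ = 27.84667′; 147 + 27.84667/60 = 147.4641111
  E ⇒ keep positive
Point 3:
  φ: degrees = first 2 digits = 67, minutes = 27.349; 67 + 27.349/60 = 67.4558167
  hemisphere S, so the sign is −
  Longitude: split at 3 digits → 008° and 19.03744′; 8 + 19.03744/60 = 8.3172907
  E ⇒ keep positive
Point 4:
  φ: 87 + 56/60 + 47.75/3600 = 87.9465972
  N → positive
  λ: 23′ + 6.13″ = 23.10217′; 78 + 23.10217/60 = 78.3850361
  E ⇒ keep positive
Point 5:
  φ: 29° + 49/60 + 36.6/3600 = 29 + 0.816667 + 0.010167 = 29.8268333
  N ⇒ keep positive
  Longitude: 72 + 10/60 + 25.6/3600 = 72.1737778
  E ⇒ keep positive

1. 75.784500, 4.633000
2. -36.525611, 147.464111
3. -67.455817, 8.317291
4. 87.946597, 78.385036
5. 29.826833, 72.173778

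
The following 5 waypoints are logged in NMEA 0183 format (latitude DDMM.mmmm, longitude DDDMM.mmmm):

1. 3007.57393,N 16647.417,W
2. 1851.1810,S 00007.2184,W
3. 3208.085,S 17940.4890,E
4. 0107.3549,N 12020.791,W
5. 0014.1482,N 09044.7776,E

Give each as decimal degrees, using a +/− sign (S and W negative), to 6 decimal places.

Point 1:
  Lat: degrees = first 2 digits = 30, minutes = 7.57393; 30 + 7.57393/60 = 30.1262322
  N ⇒ keep positive
  Lon: degrees = first 3 digits = 166, minutes = 47.417; 166 + 47.417/60 = 166.7902833
  hemisphere W, so the sign is −
Point 2:
  Lat: split at 2 digits → 18° and 51.181′; 18 + 51.181/60 = 18.8530167
  S → negative
  λ: split at 3 digits → 000° and 7.2184′; 0 + 7.2184/60 = 0.1203067
  hemisphere W, so the sign is −
Point 3:
  φ: split at 2 digits → 32° and 8.085′; 32 + 8.085/60 = 32.1347500
  S ⇒ negate
  Longitude: split at 3 digits → 179° and 40.489′; 179 + 40.489/60 = 179.6748167
  E ⇒ keep positive
Point 4:
  Latitude: degrees = first 2 digits = 1, minutes = 7.3549; 1 + 7.3549/60 = 1.1225817
  N ⇒ keep positive
  Lon: degrees = first 3 digits = 120, minutes = 20.791; 120 + 20.791/60 = 120.3465167
  hemisphere W, so the sign is −
Point 5:
  Latitude: degrees = first 2 digits = 0, minutes = 14.1482; 0 + 14.1482/60 = 0.2358033
  N ⇒ keep positive
  λ: split at 3 digits → 090° and 44.7776′; 90 + 44.7776/60 = 90.7462933
  E → positive

1. 30.126232, -166.790283
2. -18.853017, -0.120307
3. -32.134750, 179.674817
4. 1.122582, -120.346517
5. 0.235803, 90.746293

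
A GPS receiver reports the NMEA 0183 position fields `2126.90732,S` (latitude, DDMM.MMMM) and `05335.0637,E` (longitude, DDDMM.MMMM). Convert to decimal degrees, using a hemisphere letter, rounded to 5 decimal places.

21.44846° S, 53.58440° E

Latitude: degrees = first 2 digits = 21, minutes = 26.90732; 21 + 26.90732/60 = 21.448455
Lon: split at 3 digits → 053° and 35.0637′; 53 + 35.0637/60 = 53.584395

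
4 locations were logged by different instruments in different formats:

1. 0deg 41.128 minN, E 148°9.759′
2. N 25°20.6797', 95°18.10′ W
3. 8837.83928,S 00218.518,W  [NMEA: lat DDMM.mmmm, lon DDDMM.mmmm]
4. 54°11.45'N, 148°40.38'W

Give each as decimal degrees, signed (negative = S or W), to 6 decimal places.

1. 0.685467, 148.162650
2. 25.344662, -95.301667
3. -88.630655, -2.308633
4. 54.190833, -148.673000

Point 1:
  Lat: 41.128′ = 0.685467°; total 0.6854667
  N ⇒ keep positive
  Lon: 148 + 9.759/60 = 148.1626500
  E ⇒ keep positive
Point 2:
  Lat: 20.6797′ = 0.344662°; total 25.3446617
  N ⇒ keep positive
  Lon: 18.1′ = 0.301667°; total 95.3016667
  W → negative
Point 3:
  φ: degrees = first 2 digits = 88, minutes = 37.83928; 88 + 37.83928/60 = 88.6306547
  S ⇒ negate
  λ: degrees = first 3 digits = 2, minutes = 18.518; 2 + 18.518/60 = 2.3086333
  hemisphere W, so the sign is −
Point 4:
  φ: 11.45′ = 0.190833°; total 54.1908333
  N ⇒ keep positive
  Longitude: 148 + 40.38/60 = 148.6730000
  W ⇒ negate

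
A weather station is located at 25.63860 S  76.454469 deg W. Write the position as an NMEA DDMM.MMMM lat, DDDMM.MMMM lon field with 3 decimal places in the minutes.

2538.316,S / 07627.268,W

φ: 25° + 0.638600 × 60 = 25° 38.31600′
Longitude: fractional part 0.454469 → 27.26814 minutes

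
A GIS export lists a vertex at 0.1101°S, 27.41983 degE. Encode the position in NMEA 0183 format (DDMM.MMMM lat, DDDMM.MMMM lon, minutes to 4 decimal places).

Lat: minutes = (0.110100 − 0) × 60 = 6.606000
λ: 27° + 0.419830 × 60 = 27° 25.189800′

0006.6060,S / 02725.1898,E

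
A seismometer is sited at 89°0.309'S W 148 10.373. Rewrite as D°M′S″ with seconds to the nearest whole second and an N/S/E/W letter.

Latitude: fractional minutes 0.30900 × 60 = 18.54″
Longitude: 10.37300′ → 10′ and 0.37300 × 60 = 22.38″

89°00′19″ S, 148°10′22″ W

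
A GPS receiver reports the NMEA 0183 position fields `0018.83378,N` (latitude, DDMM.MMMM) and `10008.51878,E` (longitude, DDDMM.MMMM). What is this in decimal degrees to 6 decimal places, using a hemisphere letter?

0.313896° N, 100.141980° E

Latitude: degrees = first 2 digits = 0, minutes = 18.83378; 0 + 18.83378/60 = 0.3138963
Longitude: degrees = first 3 digits = 100, minutes = 8.51878; 100 + 8.51878/60 = 100.1419797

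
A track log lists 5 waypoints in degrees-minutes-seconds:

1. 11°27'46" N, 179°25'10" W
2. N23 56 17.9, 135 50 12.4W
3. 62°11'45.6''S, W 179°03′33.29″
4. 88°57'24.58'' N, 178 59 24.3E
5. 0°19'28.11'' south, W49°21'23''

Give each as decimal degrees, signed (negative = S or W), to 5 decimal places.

Point 1:
  φ: 11 + 27/60 + 46/3600 = 11.462778
  N ⇒ keep positive
  λ: 179 + 25/60 + 10/3600 = 179.419444
  W → negative
Point 2:
  φ: 23 + 56/60 + 17.9/3600 = 23.938306
  N ⇒ keep positive
  Lon: 135° + 50/60 + 12.4/3600 = 135 + 0.833333 + 0.003444 = 135.836778
  hemisphere W, so the sign is −
Point 3:
  Lat: 11′ + 45.6″ = 11.76000′; 62 + 11.76000/60 = 62.196000
  hemisphere S, so the sign is −
  λ: 179° + 3/60 + 33.29/3600 = 179 + 0.050000 + 0.009247 = 179.059247
  W → negative
Point 4:
  φ: 88° + 57/60 + 24.58/3600 = 88 + 0.950000 + 0.006828 = 88.956828
  N → positive
  Longitude: 178° + 59/60 + 24.3/3600 = 178 + 0.983333 + 0.006750 = 178.990083
  E ⇒ keep positive
Point 5:
  Lat: 0 + 19/60 + 28.11/3600 = 0.324475
  S ⇒ negate
  λ: 49° + 21/60 + 23/3600 = 49 + 0.350000 + 0.006389 = 49.356389
  W → negative

1. 11.46278, -179.41944
2. 23.93831, -135.83678
3. -62.19600, -179.05925
4. 88.95683, 178.99008
5. -0.32448, -49.35639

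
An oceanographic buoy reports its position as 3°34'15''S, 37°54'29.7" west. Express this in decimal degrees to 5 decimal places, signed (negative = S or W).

-3.57083, -37.90825

Lat: 3 + 34/60 + 15/3600 = 3.570833
S ⇒ negate
λ: 37° + 54/60 + 29.7/3600 = 37 + 0.900000 + 0.008250 = 37.908250
hemisphere W, so the sign is −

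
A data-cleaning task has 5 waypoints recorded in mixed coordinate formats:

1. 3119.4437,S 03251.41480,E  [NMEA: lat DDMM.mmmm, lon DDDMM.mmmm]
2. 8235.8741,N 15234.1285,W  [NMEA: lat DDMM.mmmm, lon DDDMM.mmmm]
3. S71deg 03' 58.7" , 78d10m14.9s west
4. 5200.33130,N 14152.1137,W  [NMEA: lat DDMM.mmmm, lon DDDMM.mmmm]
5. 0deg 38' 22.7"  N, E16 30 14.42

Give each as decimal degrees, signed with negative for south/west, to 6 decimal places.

Point 1:
  Latitude: split at 2 digits → 31° and 19.4437′; 31 + 19.4437/60 = 31.3240617
  S ⇒ negate
  Longitude: split at 3 digits → 032° and 51.4148′; 32 + 51.4148/60 = 32.8569133
  E ⇒ keep positive
Point 2:
  Lat: degrees = first 2 digits = 82, minutes = 35.8741; 82 + 35.8741/60 = 82.5979017
  N → positive
  λ: degrees = first 3 digits = 152, minutes = 34.1285; 152 + 34.1285/60 = 152.5688083
  W ⇒ negate
Point 3:
  Lat: 71 + 3/60 + 58.7/3600 = 71.0663056
  S ⇒ negate
  Lon: 10′ + 14.9″ = 10.24833′; 78 + 10.24833/60 = 78.1708056
  hemisphere W, so the sign is −
Point 4:
  Latitude: degrees = first 2 digits = 52, minutes = 0.3313; 52 + 0.3313/60 = 52.0055217
  N ⇒ keep positive
  Longitude: degrees = first 3 digits = 141, minutes = 52.1137; 141 + 52.1137/60 = 141.8685617
  W ⇒ negate
Point 5:
  Lat: 38′ + 22.7″ = 38.37833′; 0 + 38.37833/60 = 0.6396389
  N → positive
  λ: 16° + 30/60 + 14.42/3600 = 16 + 0.500000 + 0.004006 = 16.5040056
  E ⇒ keep positive

1. -31.324062, 32.856913
2. 82.597902, -152.568808
3. -71.066306, -78.170806
4. 52.005522, -141.868562
5. 0.639639, 16.504006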